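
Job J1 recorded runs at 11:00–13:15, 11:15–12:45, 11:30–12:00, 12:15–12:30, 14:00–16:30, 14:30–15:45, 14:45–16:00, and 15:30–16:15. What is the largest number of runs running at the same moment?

Sweep endpoints in order; track running count of active intervals.
Peak of 4 reached at 15:30.

4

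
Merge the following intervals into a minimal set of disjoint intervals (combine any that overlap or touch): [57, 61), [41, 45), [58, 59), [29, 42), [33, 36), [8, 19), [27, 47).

Sort by start: [8, 19), [27, 47), [29, 42), [33, 36), [41, 45), [57, 61), [58, 59).
[27, 47) is disjoint → start new block.
[29, 42) overlaps/touches [27, 47) → extend to [27, 47).
[33, 36) overlaps/touches [27, 47) → extend to [27, 47).
[41, 45) overlaps/touches [27, 47) → extend to [27, 47).
[57, 61) is disjoint → start new block.
[58, 59) overlaps/touches [57, 61) → extend to [57, 61).

[8, 19) ∪ [27, 47) ∪ [57, 61)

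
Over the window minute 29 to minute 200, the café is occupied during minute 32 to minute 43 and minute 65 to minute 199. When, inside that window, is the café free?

minute 29 to minute 32, minute 43 to minute 65, minute 199 to minute 200

The merged coverage is minute 32 to minute 43, minute 65 to minute 199.
Uncovered inside minute 29 to minute 200: minute 29 to minute 32, minute 43 to minute 65, minute 199 to minute 200.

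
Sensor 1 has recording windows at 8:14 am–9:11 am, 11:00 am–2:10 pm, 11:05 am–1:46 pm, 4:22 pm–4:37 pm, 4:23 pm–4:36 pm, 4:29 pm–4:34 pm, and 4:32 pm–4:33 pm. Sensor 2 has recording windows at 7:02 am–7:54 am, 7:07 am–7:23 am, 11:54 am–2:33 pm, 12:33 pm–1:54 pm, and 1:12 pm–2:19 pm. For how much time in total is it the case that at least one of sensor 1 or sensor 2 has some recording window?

5 h 37 min

First set merges to 8:14 am–9:11 am, 11:00 am–2:10 pm, 4:22 pm–4:37 pm.
Second set merges to 7:02 am–7:54 am, 11:54 am–2:33 pm.
A ∪ B = 7:02 am–7:54 am, 8:14 am–9:11 am, 11:00 am–2:33 pm, 4:22 pm–4:37 pm.
Total: 52 min + 57 min + 3 h 33 min + 15 min = 5 h 37 min.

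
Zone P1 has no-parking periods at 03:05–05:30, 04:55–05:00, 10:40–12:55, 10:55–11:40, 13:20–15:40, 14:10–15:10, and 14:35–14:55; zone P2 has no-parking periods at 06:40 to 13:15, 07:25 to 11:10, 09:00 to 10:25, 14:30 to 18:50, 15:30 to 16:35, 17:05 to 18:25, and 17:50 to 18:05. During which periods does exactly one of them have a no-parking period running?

A, merged: 03:05–05:30, 10:40–12:55, 13:20–15:40.
B, merged: 06:40–13:15, 14:30–18:50.
Only in the first: 03:05–05:30, 13:20–14:30.
Only in the second: 06:40–10:40, 12:55–13:15, 15:40–18:50.
Together these are the periods covered by exactly one.

03:05–05:30, 06:40–10:40, 12:55–13:15, 13:20–14:30, 15:40–18:50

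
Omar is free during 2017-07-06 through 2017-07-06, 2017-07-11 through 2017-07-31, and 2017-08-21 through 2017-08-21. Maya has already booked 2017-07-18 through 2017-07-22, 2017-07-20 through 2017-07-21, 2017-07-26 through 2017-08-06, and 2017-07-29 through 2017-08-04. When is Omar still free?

B, merged: 2017-07-18 through 2017-07-22, 2017-07-26 through 2017-08-06.
2017-07-06 through 2017-07-06: no B overlap → unchanged.
2017-07-11 through 2017-07-31 minus B → 2017-07-11 through 2017-07-17, 2017-07-23 through 2017-07-25.
2017-08-21 through 2017-08-21: no B overlap → unchanged.

2017-07-06 through 2017-07-06, 2017-07-11 through 2017-07-17, 2017-07-23 through 2017-07-25, 2017-08-21 through 2017-08-21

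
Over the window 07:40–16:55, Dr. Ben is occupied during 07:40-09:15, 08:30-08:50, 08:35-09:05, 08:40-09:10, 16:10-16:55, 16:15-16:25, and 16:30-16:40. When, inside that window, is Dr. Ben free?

After merging, the occupied span is 07:40–09:15, 16:10–16:55.
Complement within 07:40–16:55: 09:15–16:10.

09:15–16:10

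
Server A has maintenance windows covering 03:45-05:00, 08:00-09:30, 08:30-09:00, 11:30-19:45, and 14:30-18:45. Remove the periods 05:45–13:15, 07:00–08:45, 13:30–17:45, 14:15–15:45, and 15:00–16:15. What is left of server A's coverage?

03:45–05:00, 13:15–13:30, 17:45–19:45

A, merged: 03:45–05:00, 08:00–09:30, 11:30–19:45.
B, merged: 05:45–13:15, 13:30–17:45.
03:45–05:00: no B overlap → unchanged.
08:00–09:30: fully covered by B → removed.
11:30–19:45 minus B → 13:15–13:30, 17:45–19:45.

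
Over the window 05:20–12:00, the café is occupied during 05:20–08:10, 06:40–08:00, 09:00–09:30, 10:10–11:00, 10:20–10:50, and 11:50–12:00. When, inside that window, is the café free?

After merging, the occupied span is 05:20-08:10, 09:00-09:30, 10:10-11:00, 11:50-12:00.
Complement within 05:20-12:00: 08:10-09:00, 09:30-10:10, 11:00-11:50.

08:10-09:00, 09:30-10:10, 11:00-11:50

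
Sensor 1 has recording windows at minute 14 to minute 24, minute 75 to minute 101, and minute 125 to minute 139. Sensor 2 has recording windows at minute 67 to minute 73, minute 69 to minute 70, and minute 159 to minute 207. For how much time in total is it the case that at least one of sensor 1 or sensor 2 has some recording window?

Second set merges to minute 67 to minute 73, minute 159 to minute 207.
A ∪ B = minute 14 to minute 24, minute 67 to minute 73, minute 75 to minute 101, minute 125 to minute 139, minute 159 to minute 207.
Total: 10 minutes + 6 minutes + 26 minutes + 14 minutes + 48 minutes = 104 minutes.

104 minutes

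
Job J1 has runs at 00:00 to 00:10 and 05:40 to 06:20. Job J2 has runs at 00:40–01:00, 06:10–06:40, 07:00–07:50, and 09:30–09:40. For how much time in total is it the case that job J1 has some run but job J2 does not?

40 min

A \ B = 00:00-00:10, 05:40-06:10.
Total: 10 min + 30 min = 40 min.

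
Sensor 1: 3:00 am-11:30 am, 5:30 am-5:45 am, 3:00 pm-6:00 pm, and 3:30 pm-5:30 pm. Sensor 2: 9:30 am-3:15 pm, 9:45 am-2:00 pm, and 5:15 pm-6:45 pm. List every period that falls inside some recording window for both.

A, merged: 3:00 am–11:30 am, 3:00 pm–6:00 pm.
B, merged: 9:30 am–3:15 pm, 5:15 pm–6:45 pm.
3:00 am–11:30 am overlaps B on 9:30 am–11:30 am.
3:00 pm–6:00 pm overlaps B on 3:00 pm–3:15 pm, 5:15 pm–6:00 pm.

9:30 am–11:30 am, 3:00 pm–3:15 pm, 5:15 pm–6:00 pm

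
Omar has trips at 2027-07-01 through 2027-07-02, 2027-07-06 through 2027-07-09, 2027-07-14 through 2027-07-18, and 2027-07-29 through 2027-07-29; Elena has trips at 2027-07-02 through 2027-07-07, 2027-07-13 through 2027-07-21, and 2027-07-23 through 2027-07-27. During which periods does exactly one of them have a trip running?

2027-07-01 through 2027-07-01, 2027-07-03 through 2027-07-05, 2027-07-08 through 2027-07-09, 2027-07-13 through 2027-07-13, 2027-07-19 through 2027-07-21, 2027-07-23 through 2027-07-27, 2027-07-29 through 2027-07-29

Only in the first: 2027-07-01 through 2027-07-01, 2027-07-08 through 2027-07-09, 2027-07-29 through 2027-07-29.
Only in the second: 2027-07-03 through 2027-07-05, 2027-07-13 through 2027-07-13, 2027-07-19 through 2027-07-21, 2027-07-23 through 2027-07-27.
Together these are the periods covered by exactly one.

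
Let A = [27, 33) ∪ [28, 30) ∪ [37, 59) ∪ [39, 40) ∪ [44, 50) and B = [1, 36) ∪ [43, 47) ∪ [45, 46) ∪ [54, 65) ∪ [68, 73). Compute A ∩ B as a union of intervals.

[27, 33) ∪ [43, 47) ∪ [54, 59)

First set merges to [27, 33), [37, 59).
Second set merges to [1, 36), [43, 47), [54, 65), [68, 73).
[27, 33) overlaps B on [27, 33).
[37, 59) overlaps B on [43, 47), [54, 59).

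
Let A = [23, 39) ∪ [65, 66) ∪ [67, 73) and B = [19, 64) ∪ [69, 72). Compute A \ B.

[23, 39): fully covered by B → removed.
[65, 66): no B overlap → unchanged.
[67, 73) minus B → [67, 69), [72, 73).

[65, 66) ∪ [67, 69) ∪ [72, 73)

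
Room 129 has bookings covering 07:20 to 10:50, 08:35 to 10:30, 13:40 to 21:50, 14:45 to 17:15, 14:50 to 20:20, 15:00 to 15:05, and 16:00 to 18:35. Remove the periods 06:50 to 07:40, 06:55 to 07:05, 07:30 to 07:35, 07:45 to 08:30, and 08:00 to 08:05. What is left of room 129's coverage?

07:40–07:45, 08:30–10:50, 13:40–21:50

Merge the first list: 07:20–10:50, 13:40–21:50.
Merge the second list: 06:50–07:40, 07:45–08:30.
07:20–10:50 minus B → 07:40–07:45, 08:30–10:50.
13:40–21:50: no B overlap → unchanged.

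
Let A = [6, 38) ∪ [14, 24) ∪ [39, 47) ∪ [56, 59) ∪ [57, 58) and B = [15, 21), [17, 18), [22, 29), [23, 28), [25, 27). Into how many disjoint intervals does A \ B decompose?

Merge the first list: [6, 38), [39, 47), [56, 59).
Merge the second list: [15, 21), [22, 29).
A \ B = [6, 15), [21, 22), [29, 38), [39, 47), [56, 59).
That is 5 disjoint pieces.

5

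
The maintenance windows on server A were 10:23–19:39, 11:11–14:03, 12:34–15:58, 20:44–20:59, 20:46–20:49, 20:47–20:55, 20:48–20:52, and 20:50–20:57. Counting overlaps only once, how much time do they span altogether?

Merged: 10:23–19:39, 20:44–20:59.
Lengths: 9 h 16 min + 15 min = 9 h 31 min.

9 h 31 min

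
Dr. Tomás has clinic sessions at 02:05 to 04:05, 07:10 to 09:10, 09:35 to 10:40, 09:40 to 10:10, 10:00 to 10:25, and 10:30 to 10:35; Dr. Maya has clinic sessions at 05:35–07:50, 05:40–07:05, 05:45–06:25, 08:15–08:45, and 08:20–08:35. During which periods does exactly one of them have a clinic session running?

02:05–04:05, 05:35–07:10, 07:50–08:15, 08:45–09:10, 09:35–10:40

Merge the first list: 02:05–04:05, 07:10–09:10, 09:35–10:40.
Merge the second list: 05:35–07:50, 08:15–08:45.
A but not B: 02:05–04:05, 07:50–08:15, 08:45–09:10, 09:35–10:40.
B but not A: 05:35–07:10.
Combining gives A △ B.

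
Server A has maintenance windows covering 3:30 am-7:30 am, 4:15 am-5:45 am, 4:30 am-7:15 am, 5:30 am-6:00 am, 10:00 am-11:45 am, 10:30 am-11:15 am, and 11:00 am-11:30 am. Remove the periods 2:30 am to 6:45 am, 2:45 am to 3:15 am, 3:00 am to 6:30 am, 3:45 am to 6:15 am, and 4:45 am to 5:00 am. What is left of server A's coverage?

Merge the first list: 3:30 am–7:30 am, 10:00 am–11:45 am.
Merge the second list: 2:30 am–6:45 am.
3:30 am–7:30 am \ B = 6:45 am–7:30 am.
10:00 am–11:45 am: nothing removed.

6:45 am–7:30 am, 10:00 am–11:45 am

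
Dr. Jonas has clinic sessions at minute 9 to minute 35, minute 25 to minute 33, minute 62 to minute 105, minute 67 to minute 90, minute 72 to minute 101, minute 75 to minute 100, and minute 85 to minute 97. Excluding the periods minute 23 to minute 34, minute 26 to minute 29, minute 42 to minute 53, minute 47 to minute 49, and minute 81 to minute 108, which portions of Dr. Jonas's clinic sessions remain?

minute 9 to minute 23, minute 34 to minute 35, minute 62 to minute 81

Merge the first list: minute 9 to minute 35, minute 62 to minute 105.
Merge the second list: minute 23 to minute 34, minute 42 to minute 53, minute 81 to minute 108.
minute 9 to minute 35 with B removed leaves minute 9 to minute 23, minute 34 to minute 35.
minute 62 to minute 105 with B removed leaves minute 62 to minute 81.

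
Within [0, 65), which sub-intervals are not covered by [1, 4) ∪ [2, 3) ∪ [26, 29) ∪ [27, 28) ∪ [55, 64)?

[0, 1) ∪ [4, 26) ∪ [29, 55) ∪ [64, 65)

The merged coverage is [1, 4), [26, 29), [55, 64).
Complement within [0, 65): [0, 1), [4, 26), [29, 55), [64, 65).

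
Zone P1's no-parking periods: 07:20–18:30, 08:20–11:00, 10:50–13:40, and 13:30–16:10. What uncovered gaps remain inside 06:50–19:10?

06:50–07:20, 18:30–19:10

The merged coverage is 07:20–18:30.
Uncovered inside 06:50–19:10: 06:50–07:20, 18:30–19:10.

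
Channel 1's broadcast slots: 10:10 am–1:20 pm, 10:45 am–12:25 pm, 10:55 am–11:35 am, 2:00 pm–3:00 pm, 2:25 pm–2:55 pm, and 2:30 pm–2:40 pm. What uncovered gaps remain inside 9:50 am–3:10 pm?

Covered (merged): 10:10 am-1:20 pm, 2:00 pm-3:00 pm.
Complement within 9:50 am-3:10 pm: 9:50 am-10:10 am, 1:20 pm-2:00 pm, 3:00 pm-3:10 pm.

9:50 am-10:10 am, 1:20 pm-2:00 pm, 3:00 pm-3:10 pm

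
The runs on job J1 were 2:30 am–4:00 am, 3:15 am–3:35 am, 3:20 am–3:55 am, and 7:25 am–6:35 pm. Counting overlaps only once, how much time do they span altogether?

12 h 40 min

Merged: 2:30 am-4:00 am, 7:25 am-6:35 pm.
Lengths: 1 h 30 min + 11 h 10 min = 12 h 40 min.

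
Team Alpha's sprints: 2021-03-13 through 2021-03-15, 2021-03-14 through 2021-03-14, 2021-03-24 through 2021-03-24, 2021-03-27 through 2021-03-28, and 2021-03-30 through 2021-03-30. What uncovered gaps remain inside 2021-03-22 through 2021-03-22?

Covered (merged): 2021-03-13 through 2021-03-15, 2021-03-24 through 2021-03-24, 2021-03-27 through 2021-03-28, 2021-03-30 through 2021-03-30.
Gaps within 2021-03-22 through 2021-03-22: 2021-03-22 through 2021-03-22.

2021-03-22 through 2021-03-22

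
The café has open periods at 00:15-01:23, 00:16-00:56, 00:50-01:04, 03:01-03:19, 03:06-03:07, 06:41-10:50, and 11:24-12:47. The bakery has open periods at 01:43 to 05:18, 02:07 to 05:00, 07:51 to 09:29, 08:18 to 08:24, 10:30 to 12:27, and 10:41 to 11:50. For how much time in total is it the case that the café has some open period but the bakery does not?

Merge the first list: 00:15–01:23, 03:01–03:19, 06:41–10:50, 11:24–12:47.
Merge the second list: 01:43–05:18, 07:51–09:29, 10:30–12:27.
A \ B = 00:15–01:23, 06:41–07:51, 09:29–10:30, 12:27–12:47.
Total: 1 h 8 min + 1 h 10 min + 1 h 1 min + 20 min = 3 h 39 min.

3 h 39 min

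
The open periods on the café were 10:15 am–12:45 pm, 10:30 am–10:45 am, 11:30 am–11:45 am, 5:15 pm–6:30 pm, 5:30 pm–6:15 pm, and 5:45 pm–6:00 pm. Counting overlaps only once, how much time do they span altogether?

Merged: 10:15 am-12:45 pm, 5:15 pm-6:30 pm.
Lengths: 2 h 30 min + 1 h 15 min = 3 h 45 min.

3 h 45 min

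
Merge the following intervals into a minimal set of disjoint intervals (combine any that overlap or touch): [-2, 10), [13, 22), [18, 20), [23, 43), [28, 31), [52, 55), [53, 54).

[-2, 10) ∪ [13, 22) ∪ [23, 43) ∪ [52, 55)

[13, 22) is disjoint → start new block.
[18, 20) overlaps/touches [13, 22) → extend to [13, 22).
[23, 43) is disjoint → start new block.
[28, 31) overlaps/touches [23, 43) → extend to [23, 43).
[52, 55) is disjoint → start new block.
[53, 54) overlaps/touches [52, 55) → extend to [52, 55).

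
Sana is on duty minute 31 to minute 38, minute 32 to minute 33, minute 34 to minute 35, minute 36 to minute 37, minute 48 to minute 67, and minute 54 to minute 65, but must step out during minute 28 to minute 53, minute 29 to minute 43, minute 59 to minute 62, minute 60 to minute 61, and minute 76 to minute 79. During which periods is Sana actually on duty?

minute 53 to minute 59, minute 62 to minute 67

Merge the first list: minute 31 to minute 38, minute 48 to minute 67.
Merge the second list: minute 28 to minute 53, minute 59 to minute 62, minute 76 to minute 79.
minute 31 to minute 38: entirely removed.
minute 48 to minute 67 \ B = minute 53 to minute 59, minute 62 to minute 67.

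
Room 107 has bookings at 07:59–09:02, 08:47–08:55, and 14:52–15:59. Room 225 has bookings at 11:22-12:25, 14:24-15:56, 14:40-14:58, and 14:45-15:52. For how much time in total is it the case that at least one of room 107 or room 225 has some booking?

First set merges to 07:59–09:02, 14:52–15:59.
Second set merges to 11:22–12:25, 14:24–15:56.
A ∪ B = 07:59–09:02, 11:22–12:25, 14:24–15:59.
Total: 1 h 3 min + 1 h 3 min + 1 h 35 min = 3 h 41 min.

3 h 41 min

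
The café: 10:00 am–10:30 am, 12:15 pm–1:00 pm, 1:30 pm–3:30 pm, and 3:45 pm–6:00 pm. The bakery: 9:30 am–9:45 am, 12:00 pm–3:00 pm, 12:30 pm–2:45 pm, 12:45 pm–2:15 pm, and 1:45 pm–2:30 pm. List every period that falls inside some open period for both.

12:15 pm–1:00 pm, 1:30 pm–3:00 pm

Second set merges to 9:30 am–9:45 am, 12:00 pm–3:00 pm.
10:00 am–10:30 am: no overlap with the second set.
12:15 pm–1:00 pm meets the second set on 12:15 pm–1:00 pm.
1:30 pm–3:30 pm meets the second set on 1:30 pm–3:00 pm.
3:45 pm–6:00 pm: no overlap with the second set.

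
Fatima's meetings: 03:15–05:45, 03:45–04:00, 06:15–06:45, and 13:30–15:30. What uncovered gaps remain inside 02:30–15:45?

02:30–03:15, 05:45–06:15, 06:45–13:30, 15:30–15:45

Covered (merged): 03:15–05:45, 06:15–06:45, 13:30–15:30.
Uncovered inside 02:30–15:45: 02:30–03:15, 05:45–06:15, 06:45–13:30, 15:30–15:45.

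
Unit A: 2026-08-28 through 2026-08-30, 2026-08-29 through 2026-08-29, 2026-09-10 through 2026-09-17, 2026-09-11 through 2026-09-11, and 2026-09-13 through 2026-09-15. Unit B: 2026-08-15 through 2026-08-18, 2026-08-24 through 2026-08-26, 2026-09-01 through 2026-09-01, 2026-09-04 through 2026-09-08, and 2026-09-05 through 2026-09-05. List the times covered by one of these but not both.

2026-08-15 through 2026-08-18, 2026-08-24 through 2026-08-26, 2026-08-28 through 2026-08-30, 2026-09-01 through 2026-09-01, 2026-09-04 through 2026-09-08, 2026-09-10 through 2026-09-17

First set merges to 2026-08-28 through 2026-08-30, 2026-09-10 through 2026-09-17.
Second set merges to 2026-08-15 through 2026-08-18, 2026-08-24 through 2026-08-26, 2026-09-01 through 2026-09-01, 2026-09-04 through 2026-09-08.
A \ B = 2026-08-28 through 2026-08-30, 2026-09-10 through 2026-09-17.
B \ A = 2026-08-15 through 2026-08-18, 2026-08-24 through 2026-08-26, 2026-09-01 through 2026-09-01, 2026-09-04 through 2026-09-08.
Union of the two gives the symmetric difference.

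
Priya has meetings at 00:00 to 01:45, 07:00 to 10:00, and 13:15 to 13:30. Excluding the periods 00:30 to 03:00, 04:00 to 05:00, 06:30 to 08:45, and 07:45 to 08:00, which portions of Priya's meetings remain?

Second set merges to 00:30–03:00, 04:00–05:00, 06:30–08:45.
00:00–01:45 minus B → 00:00–00:30.
07:00–10:00 minus B → 08:45–10:00.
13:15–13:30: no B overlap → unchanged.

00:00–00:30, 08:45–10:00, 13:15–13:30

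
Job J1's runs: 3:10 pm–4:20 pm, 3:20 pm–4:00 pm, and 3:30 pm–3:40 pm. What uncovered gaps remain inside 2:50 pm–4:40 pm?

After merging, the occupied span is 3:10 pm-4:20 pm.
Gaps within 2:50 pm-4:40 pm: 2:50 pm-3:10 pm, 4:20 pm-4:40 pm.

2:50 pm-3:10 pm, 4:20 pm-4:40 pm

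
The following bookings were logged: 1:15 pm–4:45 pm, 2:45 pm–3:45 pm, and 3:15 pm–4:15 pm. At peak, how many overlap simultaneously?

3

At 3:15 pm, 3 of the intervals are simultaneously active.
No point has more.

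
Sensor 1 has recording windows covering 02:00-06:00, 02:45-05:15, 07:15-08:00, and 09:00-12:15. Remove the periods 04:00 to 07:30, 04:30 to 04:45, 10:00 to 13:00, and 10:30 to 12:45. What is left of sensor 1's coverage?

A, merged: 02:00-06:00, 07:15-08:00, 09:00-12:15.
B, merged: 04:00-07:30, 10:00-13:00.
02:00-06:00 minus B → 02:00-04:00.
07:15-08:00 minus B → 07:30-08:00.
09:00-12:15 minus B → 09:00-10:00.

02:00-04:00, 07:30-08:00, 09:00-10:00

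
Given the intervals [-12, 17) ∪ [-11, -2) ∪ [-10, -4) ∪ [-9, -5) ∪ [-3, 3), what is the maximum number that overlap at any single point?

4

At -9, 4 of the intervals are simultaneously active.
No point has more.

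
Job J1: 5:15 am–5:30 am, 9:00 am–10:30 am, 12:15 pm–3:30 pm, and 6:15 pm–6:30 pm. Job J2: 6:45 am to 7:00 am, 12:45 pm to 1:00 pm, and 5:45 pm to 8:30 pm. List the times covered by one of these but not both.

Only in the first: 5:15 am–5:30 am, 9:00 am–10:30 am, 12:15 pm–12:45 pm, 1:00 pm–3:30 pm.
Only in the second: 6:45 am–7:00 am, 5:45 pm–6:15 pm, 6:30 pm–8:30 pm.
Together these are the periods covered by exactly one.

5:15 am–5:30 am, 6:45 am–7:00 am, 9:00 am–10:30 am, 12:15 pm–12:45 pm, 1:00 pm–3:30 pm, 5:45 pm–6:15 pm, 6:30 pm–8:30 pm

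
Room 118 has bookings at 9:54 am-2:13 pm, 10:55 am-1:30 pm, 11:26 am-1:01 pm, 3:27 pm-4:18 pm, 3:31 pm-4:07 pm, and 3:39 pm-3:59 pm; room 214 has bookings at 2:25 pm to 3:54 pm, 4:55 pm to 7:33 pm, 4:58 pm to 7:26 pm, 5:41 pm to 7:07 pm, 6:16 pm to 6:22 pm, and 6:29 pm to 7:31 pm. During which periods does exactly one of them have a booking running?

9:54 am–2:13 pm, 2:25 pm–3:27 pm, 3:54 pm–4:18 pm, 4:55 pm–7:33 pm

First set merges to 9:54 am–2:13 pm, 3:27 pm–4:18 pm.
Second set merges to 2:25 pm–3:54 pm, 4:55 pm–7:33 pm.
Only in the first: 9:54 am–2:13 pm, 3:54 pm–4:18 pm.
Only in the second: 2:25 pm–3:27 pm, 4:55 pm–7:33 pm.
Together these are the periods covered by exactly one.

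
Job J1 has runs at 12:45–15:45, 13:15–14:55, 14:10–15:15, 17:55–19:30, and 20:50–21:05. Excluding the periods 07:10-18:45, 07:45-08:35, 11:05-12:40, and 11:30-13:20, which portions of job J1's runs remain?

18:45–19:30, 20:50–21:05

First set merges to 12:45–15:45, 17:55–19:30, 20:50–21:05.
Second set merges to 07:10–18:45.
12:45–15:45 lies entirely inside B → drops out.
17:55–19:30 with B removed leaves 18:45–19:30.
20:50–21:05 is untouched.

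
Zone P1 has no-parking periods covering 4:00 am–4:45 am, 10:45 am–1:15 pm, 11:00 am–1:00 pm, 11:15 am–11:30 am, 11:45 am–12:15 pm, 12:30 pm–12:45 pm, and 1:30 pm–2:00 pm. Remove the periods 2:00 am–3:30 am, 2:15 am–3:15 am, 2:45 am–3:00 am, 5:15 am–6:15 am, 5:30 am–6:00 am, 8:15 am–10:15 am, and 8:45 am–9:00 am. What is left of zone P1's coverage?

4:00 am-4:45 am, 10:45 am-1:15 pm, 1:30 pm-2:00 pm

A, merged: 4:00 am-4:45 am, 10:45 am-1:15 pm, 1:30 pm-2:00 pm.
B, merged: 2:00 am-3:30 am, 5:15 am-6:15 am, 8:15 am-10:15 am.
4:00 am-4:45 am: nothing removed.
10:45 am-1:15 pm: nothing removed.
1:30 pm-2:00 pm: nothing removed.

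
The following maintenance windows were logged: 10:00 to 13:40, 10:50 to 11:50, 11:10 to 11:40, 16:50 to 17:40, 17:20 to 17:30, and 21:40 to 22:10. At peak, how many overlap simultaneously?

3

At 11:10, 3 of the intervals are simultaneously active.
No point has more.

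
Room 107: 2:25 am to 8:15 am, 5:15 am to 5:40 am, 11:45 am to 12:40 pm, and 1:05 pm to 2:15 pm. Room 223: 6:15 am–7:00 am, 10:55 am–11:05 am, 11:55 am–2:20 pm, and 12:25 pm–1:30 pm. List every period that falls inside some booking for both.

Merge the first list: 2:25 am-8:15 am, 11:45 am-12:40 pm, 1:05 pm-2:15 pm.
Merge the second list: 6:15 am-7:00 am, 10:55 am-11:05 am, 11:55 am-2:20 pm.
2:25 am-8:15 am meets the second set on 6:15 am-7:00 am.
11:45 am-12:40 pm meets the second set on 11:55 am-12:40 pm.
1:05 pm-2:15 pm meets the second set on 1:05 pm-2:15 pm.

6:15 am-7:00 am, 11:55 am-12:40 pm, 1:05 pm-2:15 pm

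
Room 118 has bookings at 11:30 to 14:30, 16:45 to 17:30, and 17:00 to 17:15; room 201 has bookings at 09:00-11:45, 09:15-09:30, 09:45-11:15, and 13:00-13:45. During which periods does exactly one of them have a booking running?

First set merges to 11:30–14:30, 16:45–17:30.
Second set merges to 09:00–11:45, 13:00–13:45.
Only in the first: 11:45–13:00, 13:45–14:30, 16:45–17:30.
Only in the second: 09:00–11:30.
Together these are the periods covered by exactly one.

09:00–11:30, 11:45–13:00, 13:45–14:30, 16:45–17:30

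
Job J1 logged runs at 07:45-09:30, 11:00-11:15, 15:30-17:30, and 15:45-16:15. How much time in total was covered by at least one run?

4 h

Merged: 07:45–09:30, 11:00–11:15, 15:30–17:30.
Lengths: 1 h 45 min + 15 min + 2 h = 4 h.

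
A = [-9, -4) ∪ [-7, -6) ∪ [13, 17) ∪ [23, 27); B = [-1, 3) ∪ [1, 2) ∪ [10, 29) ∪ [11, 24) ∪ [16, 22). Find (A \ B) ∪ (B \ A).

Merge the first list: [-9, -4), [13, 17), [23, 27).
Merge the second list: [-1, 3), [10, 29).
A \ B = [-9, -4).
B \ A = [-1, 3), [10, 13), [17, 23), [27, 29).
Union of the two gives the symmetric difference.

[-9, -4) ∪ [-1, 3) ∪ [10, 13) ∪ [17, 23) ∪ [27, 29)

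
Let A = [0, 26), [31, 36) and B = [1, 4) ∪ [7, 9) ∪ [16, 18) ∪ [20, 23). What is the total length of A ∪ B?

31

A ∪ B = [0, 26), [31, 36).
Total: 26 + 5 = 31.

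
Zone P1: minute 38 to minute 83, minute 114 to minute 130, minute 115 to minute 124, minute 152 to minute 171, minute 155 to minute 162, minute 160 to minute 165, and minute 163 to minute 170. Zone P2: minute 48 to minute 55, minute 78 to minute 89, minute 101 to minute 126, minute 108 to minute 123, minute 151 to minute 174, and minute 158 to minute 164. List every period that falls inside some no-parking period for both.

Merge the first list: minute 38 to minute 83, minute 114 to minute 130, minute 152 to minute 171.
Merge the second list: minute 48 to minute 55, minute 78 to minute 89, minute 101 to minute 126, minute 151 to minute 174.
minute 38 to minute 83 overlaps B on minute 48 to minute 55, minute 78 to minute 83.
minute 114 to minute 130 overlaps B on minute 114 to minute 126.
minute 152 to minute 171 overlaps B on minute 152 to minute 171.

minute 48 to minute 55, minute 78 to minute 83, minute 114 to minute 126, minute 152 to minute 171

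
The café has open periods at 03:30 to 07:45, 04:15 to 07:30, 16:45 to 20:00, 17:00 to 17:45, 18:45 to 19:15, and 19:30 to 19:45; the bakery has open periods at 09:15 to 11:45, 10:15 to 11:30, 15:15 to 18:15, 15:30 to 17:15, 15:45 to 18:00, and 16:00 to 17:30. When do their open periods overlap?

Merge the first list: 03:30–07:45, 16:45–20:00.
Merge the second list: 09:15–11:45, 15:15–18:15.
03:30–07:45: no overlap with the second set.
16:45–20:00 meets the second set on 16:45–18:15.

16:45–18:15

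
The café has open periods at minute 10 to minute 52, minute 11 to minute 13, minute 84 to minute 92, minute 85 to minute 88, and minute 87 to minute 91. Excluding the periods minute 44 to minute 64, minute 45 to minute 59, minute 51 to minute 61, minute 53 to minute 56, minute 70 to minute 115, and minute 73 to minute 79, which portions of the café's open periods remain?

minute 10 to minute 44

Merge the first list: minute 10 to minute 52, minute 84 to minute 92.
Merge the second list: minute 44 to minute 64, minute 70 to minute 115.
minute 10 to minute 52 \ B = minute 10 to minute 44.
minute 84 to minute 92: entirely removed.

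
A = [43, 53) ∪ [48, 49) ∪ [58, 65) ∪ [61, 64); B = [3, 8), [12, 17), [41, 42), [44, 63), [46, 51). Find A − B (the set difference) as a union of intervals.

[43, 44) ∪ [63, 65)

First set merges to [43, 53), [58, 65).
Second set merges to [3, 8), [12, 17), [41, 42), [44, 63).
[43, 53) with B removed leaves [43, 44).
[58, 65) with B removed leaves [63, 65).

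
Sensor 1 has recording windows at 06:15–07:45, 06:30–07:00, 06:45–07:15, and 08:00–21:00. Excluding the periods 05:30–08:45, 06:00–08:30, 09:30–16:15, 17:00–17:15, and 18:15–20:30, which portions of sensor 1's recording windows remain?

Merge the first list: 06:15–07:45, 08:00–21:00.
Merge the second list: 05:30–08:45, 09:30–16:15, 17:00–17:15, 18:15–20:30.
06:15–07:45: entirely removed.
08:00–21:00 \ B = 08:45–09:30, 16:15–17:00, 17:15–18:15, 20:30–21:00.

08:45–09:30, 16:15–17:00, 17:15–18:15, 20:30–21:00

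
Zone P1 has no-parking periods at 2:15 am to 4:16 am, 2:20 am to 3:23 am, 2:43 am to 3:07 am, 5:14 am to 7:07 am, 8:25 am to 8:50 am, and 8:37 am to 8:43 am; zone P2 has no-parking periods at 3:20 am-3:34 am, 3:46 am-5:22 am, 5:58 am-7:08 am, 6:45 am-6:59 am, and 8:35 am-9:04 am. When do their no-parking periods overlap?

3:20 am-3:34 am, 3:46 am-4:16 am, 5:14 am-5:22 am, 5:58 am-7:07 am, 8:35 am-8:50 am

A, merged: 2:15 am-4:16 am, 5:14 am-7:07 am, 8:25 am-8:50 am.
B, merged: 3:20 am-3:34 am, 3:46 am-5:22 am, 5:58 am-7:08 am, 8:35 am-9:04 am.
2:15 am-4:16 am meets the second set on 3:20 am-3:34 am, 3:46 am-4:16 am.
5:14 am-7:07 am meets the second set on 5:14 am-5:22 am, 5:58 am-7:07 am.
8:25 am-8:50 am meets the second set on 8:35 am-8:50 am.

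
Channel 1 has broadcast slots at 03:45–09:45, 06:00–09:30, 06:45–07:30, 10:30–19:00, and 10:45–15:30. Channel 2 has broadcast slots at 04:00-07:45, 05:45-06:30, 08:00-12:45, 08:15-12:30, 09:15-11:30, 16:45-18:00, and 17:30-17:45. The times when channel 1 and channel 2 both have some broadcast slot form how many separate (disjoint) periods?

First set merges to 03:45–09:45, 10:30–19:00.
Second set merges to 04:00–07:45, 08:00–12:45, 16:45–18:00.
A ∩ B = 04:00–07:45, 08:00–09:45, 10:30–12:45, 16:45–18:00.
That is 4 disjoint pieces.

4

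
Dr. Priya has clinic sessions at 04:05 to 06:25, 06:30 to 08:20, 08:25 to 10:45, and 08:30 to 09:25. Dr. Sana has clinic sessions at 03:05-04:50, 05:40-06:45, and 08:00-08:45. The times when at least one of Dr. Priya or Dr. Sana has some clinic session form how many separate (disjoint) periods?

1

First set merges to 04:05–06:25, 06:30–08:20, 08:25–10:45.
A ∪ B = 03:05–10:45.
That is 1 disjoint piece.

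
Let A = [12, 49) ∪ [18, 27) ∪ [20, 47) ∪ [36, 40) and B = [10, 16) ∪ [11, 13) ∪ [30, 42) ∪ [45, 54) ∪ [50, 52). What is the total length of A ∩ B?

First set merges to [12, 49).
Second set merges to [10, 16), [30, 42), [45, 54).
A ∩ B = [12, 16), [30, 42), [45, 49).
Total: 4 + 12 + 4 = 20.

20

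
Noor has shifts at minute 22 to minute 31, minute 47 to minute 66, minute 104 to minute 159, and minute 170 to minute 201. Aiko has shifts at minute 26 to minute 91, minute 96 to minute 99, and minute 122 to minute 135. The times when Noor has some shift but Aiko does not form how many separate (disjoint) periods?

A \ B = minute 22 to minute 26, minute 104 to minute 122, minute 135 to minute 159, minute 170 to minute 201.
That is 4 disjoint pieces.

4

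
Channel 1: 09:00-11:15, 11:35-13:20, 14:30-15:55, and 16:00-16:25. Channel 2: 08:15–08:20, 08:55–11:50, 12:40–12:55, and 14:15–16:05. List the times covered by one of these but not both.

Only in the first: 11:50–12:40, 12:55–13:20, 16:05–16:25.
Only in the second: 08:15–08:20, 08:55–09:00, 11:15–11:35, 14:15–14:30, 15:55–16:00.
Together these are the periods covered by exactly one.

08:15–08:20, 08:55–09:00, 11:15–11:35, 11:50–12:40, 12:55–13:20, 14:15–14:30, 15:55–16:00, 16:05–16:25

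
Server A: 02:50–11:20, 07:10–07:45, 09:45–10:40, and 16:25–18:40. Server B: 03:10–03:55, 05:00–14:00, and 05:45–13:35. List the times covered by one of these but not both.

02:50-03:10, 03:55-05:00, 11:20-14:00, 16:25-18:40

A, merged: 02:50-11:20, 16:25-18:40.
B, merged: 03:10-03:55, 05:00-14:00.
A \ B = 02:50-03:10, 03:55-05:00, 16:25-18:40.
B \ A = 11:20-14:00.
Union of the two gives the symmetric difference.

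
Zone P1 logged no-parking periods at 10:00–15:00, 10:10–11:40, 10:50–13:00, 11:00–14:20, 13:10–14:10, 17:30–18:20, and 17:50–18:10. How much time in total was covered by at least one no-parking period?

Merged: 10:00-15:00, 17:30-18:20.
Lengths: 5 h + 50 min = 5 h 50 min.

5 h 50 min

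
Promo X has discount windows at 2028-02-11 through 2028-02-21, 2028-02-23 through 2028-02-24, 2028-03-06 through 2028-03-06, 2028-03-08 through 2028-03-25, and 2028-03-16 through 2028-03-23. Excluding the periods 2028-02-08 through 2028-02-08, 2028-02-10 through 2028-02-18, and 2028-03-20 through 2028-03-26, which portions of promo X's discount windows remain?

2028-02-19 through 2028-02-21, 2028-02-23 through 2028-02-24, 2028-03-06 through 2028-03-06, 2028-03-08 through 2028-03-19

A, merged: 2028-02-11 through 2028-02-21, 2028-02-23 through 2028-02-24, 2028-03-06 through 2028-03-06, 2028-03-08 through 2028-03-25.
2028-02-11 through 2028-02-21 with B removed leaves 2028-02-19 through 2028-02-21.
2028-02-23 through 2028-02-24 is untouched.
2028-03-06 through 2028-03-06 is untouched.
2028-03-08 through 2028-03-25 with B removed leaves 2028-03-08 through 2028-03-19.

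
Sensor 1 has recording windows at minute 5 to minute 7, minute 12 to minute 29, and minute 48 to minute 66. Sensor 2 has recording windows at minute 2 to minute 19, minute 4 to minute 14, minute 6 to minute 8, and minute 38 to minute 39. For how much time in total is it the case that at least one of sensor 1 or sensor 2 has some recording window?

46 minutes

B, merged: minute 2 to minute 19, minute 38 to minute 39.
A ∪ B = minute 2 to minute 29, minute 38 to minute 39, minute 48 to minute 66.
Total: 27 minutes + 1 minute + 18 minutes = 46 minutes.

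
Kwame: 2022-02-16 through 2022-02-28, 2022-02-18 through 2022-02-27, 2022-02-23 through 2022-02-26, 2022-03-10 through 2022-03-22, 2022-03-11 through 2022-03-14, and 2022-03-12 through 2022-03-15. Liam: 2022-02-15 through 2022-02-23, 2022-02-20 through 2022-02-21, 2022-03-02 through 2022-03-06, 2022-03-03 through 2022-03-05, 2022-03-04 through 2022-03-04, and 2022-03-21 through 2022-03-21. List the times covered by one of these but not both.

2022-02-15 through 2022-02-15, 2022-02-24 through 2022-02-28, 2022-03-02 through 2022-03-06, 2022-03-10 through 2022-03-20, 2022-03-22 through 2022-03-22

Merge the first list: 2022-02-16 through 2022-02-28, 2022-03-10 through 2022-03-22.
Merge the second list: 2022-02-15 through 2022-02-23, 2022-03-02 through 2022-03-06, 2022-03-21 through 2022-03-21.
Only in the first: 2022-02-24 through 2022-02-28, 2022-03-10 through 2022-03-20, 2022-03-22 through 2022-03-22.
Only in the second: 2022-02-15 through 2022-02-15, 2022-03-02 through 2022-03-06.
Together these are the periods covered by exactly one.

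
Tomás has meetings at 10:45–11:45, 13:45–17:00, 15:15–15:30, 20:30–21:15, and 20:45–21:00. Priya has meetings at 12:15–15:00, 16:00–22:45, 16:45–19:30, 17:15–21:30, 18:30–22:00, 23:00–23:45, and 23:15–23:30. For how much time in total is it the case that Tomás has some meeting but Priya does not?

First set merges to 10:45–11:45, 13:45–17:00, 20:30–21:15.
Second set merges to 12:15–15:00, 16:00–22:45, 23:00–23:45.
A \ B = 10:45–11:45, 15:00–16:00.
Total: 1 h + 1 h = 2 h.

2 h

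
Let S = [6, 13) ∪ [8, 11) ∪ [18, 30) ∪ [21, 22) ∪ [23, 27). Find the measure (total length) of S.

Merged: [6, 13), [18, 30).
Lengths: 7 + 12 = 19.

19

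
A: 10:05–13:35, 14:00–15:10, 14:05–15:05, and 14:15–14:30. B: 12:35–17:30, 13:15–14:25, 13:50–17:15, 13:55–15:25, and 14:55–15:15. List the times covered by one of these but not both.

10:05–12:35, 13:35–14:00, 15:10–17:30

Merge the first list: 10:05–13:35, 14:00–15:10.
Merge the second list: 12:35–17:30.
A \ B = 10:05–12:35.
B \ A = 13:35–14:00, 15:10–17:30.
Union of the two gives the symmetric difference.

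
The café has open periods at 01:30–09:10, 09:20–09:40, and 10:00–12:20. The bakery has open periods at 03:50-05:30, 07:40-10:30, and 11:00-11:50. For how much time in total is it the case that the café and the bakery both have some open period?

A ∩ B = 03:50–05:30, 07:40–09:10, 09:20–09:40, 10:00–10:30, 11:00–11:50.
Total: 1 h 40 min + 1 h 30 min + 20 min + 30 min + 50 min = 4 h 50 min.

4 h 50 min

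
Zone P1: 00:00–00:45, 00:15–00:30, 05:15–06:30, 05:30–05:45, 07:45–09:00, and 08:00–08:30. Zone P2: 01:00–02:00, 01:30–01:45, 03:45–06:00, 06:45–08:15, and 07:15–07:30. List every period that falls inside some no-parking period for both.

First set merges to 00:00–00:45, 05:15–06:30, 07:45–09:00.
Second set merges to 01:00–02:00, 03:45–06:00, 06:45–08:15.
00:00–00:45: no overlap with the second set.
05:15–06:30 meets the second set on 05:15–06:00.
07:45–09:00 meets the second set on 07:45–08:15.

05:15–06:00, 07:45–08:15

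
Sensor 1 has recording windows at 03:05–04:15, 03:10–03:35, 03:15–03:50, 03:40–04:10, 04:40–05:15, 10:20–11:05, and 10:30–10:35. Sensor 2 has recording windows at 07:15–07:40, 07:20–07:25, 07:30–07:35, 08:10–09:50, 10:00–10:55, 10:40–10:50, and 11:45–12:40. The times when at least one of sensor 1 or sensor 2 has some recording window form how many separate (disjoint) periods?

6

Merge the first list: 03:05–04:15, 04:40–05:15, 10:20–11:05.
Merge the second list: 07:15–07:40, 08:10–09:50, 10:00–10:55, 11:45–12:40.
A ∪ B = 03:05–04:15, 04:40–05:15, 07:15–07:40, 08:10–09:50, 10:00–11:05, 11:45–12:40.
That is 6 disjoint pieces.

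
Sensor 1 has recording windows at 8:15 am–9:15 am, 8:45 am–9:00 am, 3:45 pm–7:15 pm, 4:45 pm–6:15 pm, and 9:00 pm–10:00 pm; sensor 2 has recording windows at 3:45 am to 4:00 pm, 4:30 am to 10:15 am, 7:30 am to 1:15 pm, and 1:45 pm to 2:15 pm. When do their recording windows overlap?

First set merges to 8:15 am–9:15 am, 3:45 pm–7:15 pm, 9:00 pm–10:00 pm.
Second set merges to 3:45 am–4:00 pm.
8:15 am–9:15 am meets the second set on 8:15 am–9:15 am.
3:45 pm–7:15 pm meets the second set on 3:45 pm–4:00 pm.
9:00 pm–10:00 pm: no overlap with the second set.

8:15 am–9:15 am, 3:45 pm–4:00 pm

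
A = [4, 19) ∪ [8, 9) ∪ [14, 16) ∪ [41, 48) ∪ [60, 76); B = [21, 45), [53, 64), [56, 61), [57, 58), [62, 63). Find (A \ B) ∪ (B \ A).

A, merged: [4, 19), [41, 48), [60, 76).
B, merged: [21, 45), [53, 64).
A \ B = [4, 19), [45, 48), [64, 76).
B \ A = [21, 41), [53, 60).
Union of the two gives the symmetric difference.

[4, 19) ∪ [21, 41) ∪ [45, 48) ∪ [53, 60) ∪ [64, 76)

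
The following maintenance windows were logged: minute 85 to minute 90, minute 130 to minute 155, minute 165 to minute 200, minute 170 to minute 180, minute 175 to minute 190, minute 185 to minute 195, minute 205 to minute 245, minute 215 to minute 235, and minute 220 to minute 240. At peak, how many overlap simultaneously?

Sweep endpoints in order; track running count of active intervals.
Peak of 3 reached at minute 175.

3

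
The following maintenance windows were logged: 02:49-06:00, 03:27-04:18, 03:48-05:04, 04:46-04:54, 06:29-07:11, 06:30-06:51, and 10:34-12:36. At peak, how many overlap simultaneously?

3

Sweep endpoints in order; track running count of active intervals.
Peak of 3 reached at 03:48.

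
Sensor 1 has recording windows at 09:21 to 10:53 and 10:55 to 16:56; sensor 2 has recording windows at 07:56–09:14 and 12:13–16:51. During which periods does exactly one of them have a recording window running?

Only in the first: 09:21–10:53, 10:55–12:13, 16:51–16:56.
Only in the second: 07:56–09:14.
Together these are the periods covered by exactly one.

07:56–09:14, 09:21–10:53, 10:55–12:13, 16:51–16:56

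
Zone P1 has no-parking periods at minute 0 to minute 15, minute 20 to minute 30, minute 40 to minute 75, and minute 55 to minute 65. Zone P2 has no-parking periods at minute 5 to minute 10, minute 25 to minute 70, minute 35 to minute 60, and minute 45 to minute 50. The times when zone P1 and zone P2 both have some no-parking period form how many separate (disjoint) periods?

First set merges to minute 0 to minute 15, minute 20 to minute 30, minute 40 to minute 75.
Second set merges to minute 5 to minute 10, minute 25 to minute 70.
A ∩ B = minute 5 to minute 10, minute 25 to minute 30, minute 40 to minute 70.
That is 3 disjoint pieces.

3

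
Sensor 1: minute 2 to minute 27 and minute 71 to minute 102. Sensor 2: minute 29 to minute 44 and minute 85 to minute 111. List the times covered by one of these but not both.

Only in the first: minute 2 to minute 27, minute 71 to minute 85.
Only in the second: minute 29 to minute 44, minute 102 to minute 111.
Together these are the periods covered by exactly one.

minute 2 to minute 27, minute 29 to minute 44, minute 71 to minute 85, minute 102 to minute 111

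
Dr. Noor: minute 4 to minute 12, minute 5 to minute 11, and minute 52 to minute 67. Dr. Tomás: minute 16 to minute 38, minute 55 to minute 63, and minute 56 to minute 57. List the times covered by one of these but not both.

minute 4 to minute 12, minute 16 to minute 38, minute 52 to minute 55, minute 63 to minute 67

Merge the first list: minute 4 to minute 12, minute 52 to minute 67.
Merge the second list: minute 16 to minute 38, minute 55 to minute 63.
Only in the first: minute 4 to minute 12, minute 52 to minute 55, minute 63 to minute 67.
Only in the second: minute 16 to minute 38.
Together these are the periods covered by exactly one.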